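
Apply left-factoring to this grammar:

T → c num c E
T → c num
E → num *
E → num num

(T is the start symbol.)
T → c num T'
T' → c E
T' → ε
E → num E'
E' → *
E' → num

Left-factoring transforms A → αβ₁ | αβ₂ into A → αA' and A' → β₁ | β₂
(α is the longest common prefix among the alternatives). Repeat until
no nonterminal has two alternatives with a common prefix.

Round 1: T has alternatives sharing prefix 'c num'. Introduce T': T → c num T'
  Add: T' → c E
  Add: T' → ε

Round 2: E has alternatives sharing prefix 'num'. Introduce E': E → num E'
  Add: E' → *
  Add: E' → num

No remaining common prefixes — done.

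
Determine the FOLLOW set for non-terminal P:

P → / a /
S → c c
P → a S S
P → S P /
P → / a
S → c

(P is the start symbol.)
{ $, '/' }

To compute FOLLOW(P), find every occurrence of P on a right-hand side N → α P β: add FIRST(β) \ {ε}, and if β is empty or nullable also add FOLLOW(N). Iterate to a fixed point.

P is the start symbol, so $ ∈ FOLLOW(P).
In P → S P /: P is followed by '/', add FIRST('/') \ {ε} = { '/' }

Taking the union: FOLLOW(P) = { $, '/' }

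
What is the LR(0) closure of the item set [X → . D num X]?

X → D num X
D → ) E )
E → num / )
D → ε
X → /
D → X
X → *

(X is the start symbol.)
{ [D → . ) E )], [D → . X], [D → .], [X → . *], [X → . /], [X → . D num X] }

To compute CLOSURE, for each item [A → α.Bβ] where B is a non-terminal, add [B → .γ] for all productions B → γ; repeat for the newly added items until nothing changes.

Start with: [X → . D num X]
  [X → . D num X] has the dot before D: add [D → . ) E )], [D → .], [D → . X]
  [D → . X] has the dot before X: add [X → . /], [X → . *]
No further items can be added.

CLOSURE = { [D → . ) E )], [D → . X], [D → .], [X → . *], [X → . /], [X → . D num X] }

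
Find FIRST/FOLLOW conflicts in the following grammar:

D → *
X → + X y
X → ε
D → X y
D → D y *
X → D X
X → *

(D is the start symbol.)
Nullable non-terminals: X.
FIRST sets used below: FIRST(D) = { '*', '+', 'y' }

X: nullable alternative(s) X → ε; FOLLOW(X) = { 'y' }
  X → + X y: FIRST \ {ε} = { '+' } — disjoint from FOLLOW(X)
  X → ε: FIRST \ {ε} = { } — this is the only nullable alternative, skip
  X → D X: FIRST \ {ε} = { '*', '+', 'y' } — overlaps FOLLOW(X) on { 'y' }: CONFLICT
  X → *: FIRST \ {ε} = { '*' } — disjoint from FOLLOW(X)

D has no nullable alternative, so no FIRST/FOLLOW check is needed there.

So the grammar has 1 FIRST/FOLLOW conflict (marked CONFLICT above).

Answer: Yes. X → D X with FOLLOW(X) on { 'y' }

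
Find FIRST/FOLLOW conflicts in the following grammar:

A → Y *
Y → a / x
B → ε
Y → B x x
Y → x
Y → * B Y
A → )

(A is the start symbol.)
No FIRST/FOLLOW conflicts.

A FIRST/FOLLOW conflict occurs when a non-terminal N has a nullable alternative N → β (β ⇒* ε) and another alternative N → α with FIRST(α) ∩ FOLLOW(N) ≠ ∅: on such a lookahead the parser cannot decide between expanding α and letting N vanish via β.

Nullable non-terminals: B.
B has a nullable alternative but only one production, so nothing to check.

A, Y have no nullable alternative, so no FIRST/FOLLOW check is needed there.

No FIRST/FOLLOW conflicts found.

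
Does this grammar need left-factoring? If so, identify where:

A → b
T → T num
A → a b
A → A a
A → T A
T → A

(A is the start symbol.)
Left-factoring is needed when two productions for the same non-terminal
share a common prefix on the right-hand side.

Productions for A:
  A → b
  A → a b
  A → A a
  A → T A
Productions for T:
  T → T num
  T → A

No common prefixes found.

Answer: No, left-factoring is not needed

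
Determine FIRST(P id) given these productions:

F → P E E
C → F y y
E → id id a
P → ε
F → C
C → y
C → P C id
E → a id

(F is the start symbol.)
{ 'id' }

FIRST sets of the non-terminals involved (from the grammar, by fixed-point iteration):
  FIRST(P) = { ε }

To compute FIRST(P id), process the symbols left to right:
Symbol P is a non-terminal. Add FIRST(P) \ {ε} = { }
P is nullable (ε ∈ FIRST(P)), continue to the next symbol.
Symbol id is a terminal. Add 'id' and stop.
FIRST(P id) = { 'id' }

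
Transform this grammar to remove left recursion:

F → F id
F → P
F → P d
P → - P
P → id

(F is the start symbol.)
F is directly left-recursive. The standard transformation for
  A → A α₁ | ... | A α_m | β₁ | ... | β_n
is
  A  → β₁ A' | ... | β_n A'
  A' → α₁ A' | ... | α_m A' | ε

F → P becomes F → P F'
F → P d becomes F → P d F'
F → F id becomes F' → id F'
Add F' → ε

Productions for other non-terminals are unchanged:
  P → - P
  P → id

Resulting grammar:
F → P F'
F → P d F'
F' → id F'
F' → ε
P → - P
P → id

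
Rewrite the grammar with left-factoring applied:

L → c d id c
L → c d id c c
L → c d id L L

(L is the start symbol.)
Left-factoring transforms A → αβ₁ | αβ₂ into A → αA' and A' → β₁ | β₂
(α is the longest common prefix among the alternatives). Repeat until
no nonterminal has two alternatives with a common prefix.

Round 1: L has alternatives sharing prefix 'c d id'. Introduce L': L → c d id L'
  Add: L' → c
  Add: L' → c c
  Add: L' → L L

Round 2: L' has alternatives sharing prefix 'c'. Introduce L'': L' → c L''
  Add: L'' → ε
  Add: L'' → c

No remaining common prefixes — done.

Resulting grammar:
L → c d id L'
L' → c L''
L'' → ε
L'' → c
L' → L L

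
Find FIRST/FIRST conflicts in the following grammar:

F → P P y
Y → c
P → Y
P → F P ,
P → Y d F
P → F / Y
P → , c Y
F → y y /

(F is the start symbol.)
FIRST sets of the non-terminals at (or reachable through a nullable prefix from) the front of some alternative:
  FIRST(P) = { ',', 'c', 'y' }
  FIRST(Y) = { 'c' }
  FIRST(F) = { ',', 'c', 'y' }

Productions for F:
  F → P P y: FIRST = { ',', 'c', 'y' }
  F → y y /: FIRST = { 'y' }
Productions for P:
  P → Y: FIRST = { 'c' }
  P → F P ,: FIRST = { ',', 'c', 'y' }
  P → Y d F: FIRST = { 'c' }
  P → F / Y: FIRST = { ',', 'c', 'y' }
  P → , c Y: FIRST = { ',' }
Y has only one production, so no FIRST/FIRST conflict is possible there.

Conflict for F: F → P P y and F → y y /
  Overlap: { 'y' }
Conflict for P: P → Y and P → F P ,
  Overlap: { 'c' }
Conflict for P: P → Y and P → Y d F
  Overlap: { 'c' }
Conflict for P: P → Y and P → F / Y
  Overlap: { 'c' }
Conflict for P: P → F P , and P → Y d F
  Overlap: { 'c' }
Conflict for P: P → F P , and P → F / Y
  Overlap: { ',', 'c', 'y' }
Conflict for P: P → F P , and P → , c Y
  Overlap: { ',' }
Conflict for P: P → Y d F and P → F / Y
  Overlap: { 'c' }
Conflict for P: P → F / Y and P → , c Y
  Overlap: { ',' }

Answer: Yes. F → P P y / F → y y '/' on { 'y' }; P → Y / P → F P ',' on { 'c' }; P → Y / P → Y d F on { 'c' }; P → Y / P → F '/' Y on { 'c' }; P → F P ',' / P → Y d F on { 'c' }; P → F P ',' / P → F '/' Y on { ',', 'c', 'y' }; P → F P ',' / P → ',' c Y on { ',' }; P → Y d F / P → F '/' Y on { 'c' }; P → F '/' Y / P → ',' c Y on { ',' }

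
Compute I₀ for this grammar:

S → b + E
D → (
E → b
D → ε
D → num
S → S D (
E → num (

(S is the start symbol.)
First, augment the grammar with S' → S
I₀ = CLOSURE({ [S' → . S] }):
  [S' → . S] has the dot before S: add [S → . b + E], [S → . S D (]
No further items can be added.

I₀ = { [S → . S D (], [S → . b + E], [S' → . S] }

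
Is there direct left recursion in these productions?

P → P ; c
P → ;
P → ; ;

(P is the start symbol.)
Yes, P is left-recursive

Direct left recursion occurs when N → N α for some non-terminal N (the right-hand side begins with the left-hand side itself).

P → P ; c: LEFT RECURSIVE (starts with P)
P → ;: starts with ';'
P → ; ;: starts with ';'

The grammar has direct left recursion on: P.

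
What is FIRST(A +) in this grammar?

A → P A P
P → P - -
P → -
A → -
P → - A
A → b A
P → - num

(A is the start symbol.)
{ '-', 'b' }

FIRST sets of the non-terminals involved (from the grammar, by fixed-point iteration):
  FIRST(A) = { '-', 'b' }

To compute FIRST(A +), process the symbols left to right:
Symbol A is a non-terminal. Add FIRST(A) \ {ε} = { '-', 'b' }
A is not nullable (ε ∉ FIRST(A)), so stop here.
FIRST(A +) = { '-', 'b' }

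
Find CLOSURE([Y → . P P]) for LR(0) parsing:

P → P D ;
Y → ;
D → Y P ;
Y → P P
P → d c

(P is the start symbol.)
{ [P → . P D ;], [P → . d c], [Y → . P P] }

To compute CLOSURE, for each item [A → α.Bβ] where B is a non-terminal, add [B → .γ] for all productions B → γ; repeat for the newly added items until nothing changes.

Start with: [Y → . P P]
  [Y → . P P] has the dot before P: add [P → . P D ;], [P → . d c]
No further items can be added.

CLOSURE = { [P → . P D ;], [P → . d c], [Y → . P P] }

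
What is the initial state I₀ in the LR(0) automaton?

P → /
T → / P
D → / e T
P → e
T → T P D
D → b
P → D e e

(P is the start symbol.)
{ [D → . / e T], [D → . b], [P → . /], [P → . D e e], [P → . e], [P' → . P] }

First, augment the grammar with P' → P
I₀ = CLOSURE({ [P' → . P] }):
  [P' → . P] has the dot before P: add [P → . /], [P → . e], [P → . D e e]
  [P → . D e e] has the dot before D: add [D → . / e T], [D → . b]
No further items can be added.

I₀ = { [D → . / e T], [D → . b], [P → . /], [P → . D e e], [P → . e], [P' → . P] }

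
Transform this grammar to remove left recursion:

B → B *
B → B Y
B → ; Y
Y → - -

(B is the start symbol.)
B → ; Y B'
B' → * B'
B' → Y B'
B' → ε
Y → - -

B is directly left-recursive. The standard transformation for
  A → A α₁ | ... | A α_m | β₁ | ... | β_n
is
  A  → β₁ A' | ... | β_n A'
  A' → α₁ A' | ... | α_m A' | ε

B → ; Y becomes B → ; Y B'
B → B * becomes B' → * B'
B → B Y becomes B' → Y B'
Add B' → ε

Productions for other non-terminals are unchanged:
  Y → - -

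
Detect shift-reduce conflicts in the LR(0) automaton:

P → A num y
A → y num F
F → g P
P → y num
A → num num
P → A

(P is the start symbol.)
A shift-reduce conflict occurs when an LR(0) state has both:
  - a complete (reduce) item [A → α .] (dot at the end), and
  - a shift item [B → β . c γ] (dot before a terminal).

Augment with P' → P and build the canonical LR(0) collection (I0 = CLOSURE({[P' → . P]}), then GOTO on every symbol after a dot until no new states appear). It has 12 states:
  I0: { [A → . num num], [A → . y num F], [P → . A num y], [P → . A], [P → . y num], [P' → . P] }  — shift
  I1: { [P → A . num y], [P → A .] }  — shift, reduce
  I2: { [P' → P .] }  — accept
  I3: { [A → num . num] }  — shift
  I4: { [A → y . num F], [P → y . num] }  — shift
  I5: { [A → y num . F], [F → . g P], [P → y num .] }  — shift, reduce
  I6: { [A → y num F .] }  — reduce
  I7: { [A → . num num], [A → . y num F], [F → g . P], [P → . A num y], [P → . A], [P → . y num] }  — shift
  I8: { [F → g P .] }  — reduce
  I9: { [A → num num .] }  — reduce
  I10: { [P → A num . y] }  — shift
  I11: { [P → A num y .] }  — reduce

I1 contains reduce item [P → A .] and shift item [P → A . num y] — shift-reduce conflict.
I5 contains reduce item [P → y num .] and shift item [F → . g P] — shift-reduce conflict.

Answer: Yes — I1: [P → A .] vs [P → A . num y]; I5: [P → y num .] vs [F → . g P]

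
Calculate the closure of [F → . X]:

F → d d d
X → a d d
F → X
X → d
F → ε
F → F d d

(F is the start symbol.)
{ [F → . X], [X → . a d d], [X → . d] }

To compute CLOSURE, for each item [A → α.Bβ] where B is a non-terminal, add [B → .γ] for all productions B → γ; repeat for the newly added items until nothing changes.

Start with: [F → . X]
  [F → . X] has the dot before X: add [X → . a d d], [X → . d]
No further items can be added.

CLOSURE = { [F → . X], [X → . a d d], [X → . d] }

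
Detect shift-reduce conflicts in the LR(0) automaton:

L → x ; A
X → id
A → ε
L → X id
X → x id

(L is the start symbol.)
No shift-reduce conflicts

Augment with L' → L and build the canonical LR(0) collection (I0 = CLOSURE({[L' → . L]}), then GOTO on every symbol after a dot until no new states appear). It has 9 states:
  I0: { [L → . X id], [L → . x ; A], [L' → . L], [X → . id], [X → . x id] }  — shift
  I1: { [L' → L .] }  — accept
  I2: { [L → X . id] }  — shift
  I3: { [X → id .] }  — reduce
  I4: { [L → x . ; A], [X → x . id] }  — shift
  I5: { [A → .], [L → x ; . A] }  — reduce
  I6: { [X → x id .] }  — reduce
  I7: { [L → x ; A .] }  — reduce
  I8: { [L → X id .] }  — reduce

No state contains both a complete item and a shift item.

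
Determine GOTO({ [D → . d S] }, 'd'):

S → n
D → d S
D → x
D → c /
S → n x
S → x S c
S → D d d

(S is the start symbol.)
GOTO(I, 'd') = CLOSURE({ [A → αX.β] : [A → α.Xβ] ∈ I, X = 'd' })

Items with dot before 'd', with the dot advanced:
  [D → . d S] → [D → d . S]
Closure of the advanced items:
  [D → d . S] has the dot before S: add [S → . n], [S → . n x], [S → . x S c], [S → . D d d]
  [S → . D d d] has the dot before D: add [D → . d S], [D → . x], [D → . c /]

GOTO = { [D → . c /], [D → . d S], [D → . x], [D → d . S], [S → . D d d], [S → . n x], [S → . n], [S → . x S c] }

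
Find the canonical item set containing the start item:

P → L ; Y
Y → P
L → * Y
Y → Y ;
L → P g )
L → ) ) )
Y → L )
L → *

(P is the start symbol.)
{ [L → . ) ) )], [L → . * Y], [L → . *], [L → . P g )], [P → . L ; Y], [P' → . P] }

First, augment the grammar with P' → P
I₀ = CLOSURE({ [P' → . P] }):
  [P' → . P] has the dot before P: add [P → . L ; Y]
  [P → . L ; Y] has the dot before L: add [L → . * Y], [L → . P g )], [L → . ) ) )], [L → . *]
No further items can be added.

I₀ = { [L → . ) ) )], [L → . * Y], [L → . *], [L → . P g )], [P → . L ; Y], [P' → . P] }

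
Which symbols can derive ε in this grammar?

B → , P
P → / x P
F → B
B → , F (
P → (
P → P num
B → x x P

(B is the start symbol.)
None

There are no ε-productions, so no non-terminal can derive ε.
No non-terminals are nullable.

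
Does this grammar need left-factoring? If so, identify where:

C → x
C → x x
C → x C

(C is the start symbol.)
Yes, C has productions with common prefix 'x'

Left-factoring is needed when two productions for the same non-terminal
share a common prefix on the right-hand side.

Productions for C:
  C → x
  C → x x
  C → x C

Found common prefix 'x' in productions for C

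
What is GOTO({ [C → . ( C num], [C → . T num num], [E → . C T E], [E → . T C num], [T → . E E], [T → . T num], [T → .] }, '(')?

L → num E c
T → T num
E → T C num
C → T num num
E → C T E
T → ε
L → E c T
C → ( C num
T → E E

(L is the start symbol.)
{ [C → ( . C num], [C → . ( C num], [C → . T num num], [E → . C T E], [E → . T C num], [T → . E E], [T → . T num], [T → .] }

GOTO(I, '(') = CLOSURE({ [A → αX.β] : [A → α.Xβ] ∈ I, X = '(' })

Items with dot before '(', with the dot advanced:
  [C → . ( C num] → [C → ( . C num]
Closure of the advanced items:
  [C → ( . C num] has the dot before C: add [C → . T num num], [C → . ( C num]
  [C → . T num num] has the dot before T: add [T → . T num], [T → .], [T → . E E]
  [T → . E E] has the dot before E: add [E → . T C num], [E → . C T E]

GOTO = { [C → ( . C num], [C → . ( C num], [C → . T num num], [E → . C T E], [E → . T C num], [T → . E E], [T → . T num], [T → .] }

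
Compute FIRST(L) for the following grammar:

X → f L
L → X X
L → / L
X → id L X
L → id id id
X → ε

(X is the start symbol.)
{ '/', 'f', 'id', ε }

FIRST sets of the other non-terminals involved (by the same procedure, iterated to a fixed point):
  FIRST(X) = { 'f', 'id', ε }

From L → X X:
  - X is a non-terminal: add FIRST(X) \ {ε} = { 'f', 'id' }
    X is nullable, so continue to the next symbol
  - X is a non-terminal: add FIRST(X) \ {ε} = { 'f', 'id' }
    X is nullable and nothing follows, so the whole right-hand side can vanish: ε ∈ FIRST(L)
From L → / L:
  - '/' is a terminal: add '/' and stop
From L → id id id:
  - id is a terminal: add 'id' and stop

Collecting: FIRST(L) = { '/', 'f', 'id', ε }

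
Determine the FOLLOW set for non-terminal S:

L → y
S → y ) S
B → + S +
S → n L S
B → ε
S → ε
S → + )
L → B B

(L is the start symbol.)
To compute FOLLOW(S), find every occurrence of S on a right-hand side N → α S β: add FIRST(β) \ {ε}, and if β is empty or nullable also add FOLLOW(N). Iterate to a fixed point.

In S → y ) S: S is at the end; this adds FOLLOW(S) to itself — nothing new
In B → + S +: S is followed by '+', add FIRST('+') \ {ε} = { '+' }
In S → n L S: S is at the end; this adds FOLLOW(S) to itself — nothing new

Taking the union: FOLLOW(S) = { '+' }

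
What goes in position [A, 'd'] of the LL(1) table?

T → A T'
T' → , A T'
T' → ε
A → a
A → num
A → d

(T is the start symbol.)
To find M[A, 'd'], we find productions for A where 'd' is in the predict set (PREDICT(N → α) = (FIRST(α) \ {ε}) ∪ (FOLLOW(N) if α ⇒* ε)).

A → a: PREDICT = { 'a' }
A → num: PREDICT = { 'num' }
A → d: PREDICT = { 'd' }
  'd' is in predict set, so this production goes in M[A, 'd']

M[A, 'd'] = A → d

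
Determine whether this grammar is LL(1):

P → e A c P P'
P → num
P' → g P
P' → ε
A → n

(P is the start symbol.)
No. Predict set conflict for P': { 'g' }

A grammar is LL(1) if for each non-terminal N with multiple productions, the predict sets of those productions are pairwise disjoint, where PREDICT(N → α) = (FIRST(α) \ {ε}) ∪ (FOLLOW(N) if α ⇒* ε).

Relevant sets:
  FOLLOW(P') = { $, 'g' }

For P:
  PREDICT(P → e A c P P') = { 'e' }
  PREDICT(P → num) = { 'num' }
For P':
  PREDICT(P' → g P) = { 'g' }
  PREDICT(P' → ε) = { $, 'g' }
A has a single production, so nothing to check there.

Conflict found: Predict set conflict for P': { 'g' }
The grammar is NOT LL(1).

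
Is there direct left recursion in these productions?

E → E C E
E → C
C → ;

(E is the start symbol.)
Yes, E is left-recursive

Direct left recursion occurs when N → N α for some non-terminal N (the right-hand side begins with the left-hand side itself).

E → E C E: LEFT RECURSIVE (starts with E)
E → C: starts with C
C → ;: starts with ';'

The grammar has direct left recursion on: E.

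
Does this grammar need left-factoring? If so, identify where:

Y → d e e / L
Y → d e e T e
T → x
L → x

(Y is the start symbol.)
Yes, Y has productions with common prefix 'd e e'

Left-factoring is needed when two productions for the same non-terminal
share a common prefix on the right-hand side.

Productions for Y:
  Y → d e e / L
  Y → d e e T e

Found common prefix 'd e e' in productions for Y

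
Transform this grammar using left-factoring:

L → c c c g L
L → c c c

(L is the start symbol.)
L → c c c L'
L' → g L
L' → ε

Left-factoring transforms A → αβ₁ | αβ₂ into A → αA' and A' → β₁ | β₂
(α is the longest common prefix among the alternatives). Repeat until
no nonterminal has two alternatives with a common prefix.

Round 1: L has alternatives sharing prefix 'c c c'. Introduce L': L → c c c L'
  Add: L' → g L
  Add: L' → ε

No remaining common prefixes — done.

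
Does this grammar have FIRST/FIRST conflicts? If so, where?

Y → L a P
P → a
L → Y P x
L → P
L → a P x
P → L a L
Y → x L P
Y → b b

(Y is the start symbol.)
FIRST sets of the non-terminals at (or reachable through a nullable prefix from) the front of some alternative:
  FIRST(L) = { 'a', 'b', 'x' }
  FIRST(Y) = { 'a', 'b', 'x' }
  FIRST(P) = { 'a', 'b', 'x' }

Productions for Y:
  Y → L a P: FIRST = { 'a', 'b', 'x' }
  Y → x L P: FIRST = { 'x' }
  Y → b b: FIRST = { 'b' }
Productions for P:
  P → a: FIRST = { 'a' }
  P → L a L: FIRST = { 'a', 'b', 'x' }
Productions for L:
  L → Y P x: FIRST = { 'a', 'b', 'x' }
  L → P: FIRST = { 'a', 'b', 'x' }
  L → a P x: FIRST = { 'a' }

Conflict for Y: Y → L a P and Y → x L P
  Overlap: { 'x' }
Conflict for Y: Y → L a P and Y → b b
  Overlap: { 'b' }
Conflict for P: P → a and P → L a L
  Overlap: { 'a' }
Conflict for L: L → Y P x and L → P
  Overlap: { 'a', 'b', 'x' }
Conflict for L: L → Y P x and L → a P x
  Overlap: { 'a' }
Conflict for L: L → P and L → a P x
  Overlap: { 'a' }

Answer: Yes. Y → L a P / Y → x L P on { 'x' }; Y → L a P / Y → b b on { 'b' }; P → a / P → L a L on { 'a' }; L → Y P x / L → P on { 'a', 'b', 'x' }; L → Y P x / L → a P x on { 'a' }; L → P / L → a P x on { 'a' }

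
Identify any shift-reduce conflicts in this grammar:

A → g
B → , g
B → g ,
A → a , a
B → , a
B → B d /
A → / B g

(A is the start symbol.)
Augment with A' → A and build the canonical LR(0) collection (I0 = CLOSURE({[A' → . A]}), then GOTO on every symbol after a dot until no new states appear). It has 16 states:
  I0: { [A → . / B g], [A → . a , a], [A → . g], [A' → . A] }  — shift
  I1: { [A → / . B g], [B → . , a], [B → . , g], [B → . B d /], [B → . g ,] }  — shift
  I2: { [A' → A .] }  — accept
  I3: { [A → a . , a] }  — shift
  I4: { [A → g .] }  — reduce
  I5: { [A → a , . a] }  — shift
  I6: { [A → a , a .] }  — reduce
  I7: { [B → , . a], [B → , . g] }  — shift
  I8: { [A → / B . g], [B → B . d /] }  — shift
  I9: { [B → g . ,] }  — shift
  I10: { [B → g , .] }  — reduce
  I11: { [B → B d . /] }  — shift
  I12: { [A → / B g .] }  — reduce
  I13: { [B → B d / .] }  — reduce
  I14: { [B → , a .] }  — reduce
  I15: { [B → , g .] }  — reduce

No state contains both a complete item and a shift item.

Answer: No shift-reduce conflicts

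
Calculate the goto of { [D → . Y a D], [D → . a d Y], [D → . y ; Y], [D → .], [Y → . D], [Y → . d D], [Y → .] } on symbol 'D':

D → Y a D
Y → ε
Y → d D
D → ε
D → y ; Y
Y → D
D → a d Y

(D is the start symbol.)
GOTO(I, 'D') = CLOSURE({ [A → αX.β] : [A → α.Xβ] ∈ I, X = 'D' })

Items with dot before 'D', with the dot advanced:
  [Y → . D] → [Y → D .]
Closure adds nothing (no advanced item has the dot before a non-terminal).

GOTO = { [Y → D .] }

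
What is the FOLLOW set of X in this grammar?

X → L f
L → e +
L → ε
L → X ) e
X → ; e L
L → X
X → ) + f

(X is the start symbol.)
X is the start symbol, so $ ∈ FOLLOW(X).
In L → X ) e: X is followed by ')' e, add FIRST(')' e) \ {ε} = { ')' }
In L → X: X is at the end, add FOLLOW(L)

The FOLLOW sets referred to above (computed the same way, to a fixed point):
  FOLLOW(L) = { $, ')', 'f' }

Taking the union: FOLLOW(X) = { $, ')', 'f' }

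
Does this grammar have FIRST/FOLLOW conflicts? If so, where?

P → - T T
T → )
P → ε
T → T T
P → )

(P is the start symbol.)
Nullable non-terminals: P.

P: nullable alternative(s) P → ε; FOLLOW(P) = { $ }
  P → - T T: FIRST \ {ε} = { '-' } — disjoint from FOLLOW(P)
  P → ε: FIRST \ {ε} = { } — this is the only nullable alternative, skip
  P → ): FIRST \ {ε} = { ')' } — disjoint from FOLLOW(P)

T has no nullable alternative, so no FIRST/FOLLOW check is needed there.

No FIRST/FOLLOW conflicts found.

Answer: No FIRST/FOLLOW conflicts.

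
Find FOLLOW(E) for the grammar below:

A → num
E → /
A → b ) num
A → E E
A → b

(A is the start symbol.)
To compute FOLLOW(E), find every occurrence of E on a right-hand side N → α E β: add FIRST(β) \ {ε}, and if β is empty or nullable also add FOLLOW(N). Iterate to a fixed point.

In A → E E: E is followed by E, add FIRST(E) \ {ε} = { '/' }
In A → E E: E is at the end, add FOLLOW(A)

The FOLLOW sets referred to above (computed the same way, to a fixed point):
  FOLLOW(A) = { $ }

Taking the union: FOLLOW(E) = { $, '/' }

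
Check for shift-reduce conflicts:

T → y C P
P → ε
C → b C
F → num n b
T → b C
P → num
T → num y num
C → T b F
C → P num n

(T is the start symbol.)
A shift-reduce conflict occurs when an LR(0) state has both:
  - a complete (reduce) item [A → α .] (dot at the end), and
  - a shift item [B → β . c γ] (dot before a terminal).

Augment with T' → T and build the canonical LR(0) collection (I0 = CLOSURE({[T' → . T]}), then GOTO on every symbol after a dot until no new states appear). It has 23 states:
  I0: { [T → . b C], [T → . num y num], [T → . y C P], [T' → . T] }  — shift
  I1: { [T' → T .] }  — accept
  I2: { [C → . P num n], [C → . T b F], [C → . b C], [P → . num], [P → .], [T → . b C], [T → . num y num], [T → . y C P], [T → b . C] }  — shift, reduce
  I3: { [T → num . y num] }  — shift
  I4: { [C → . P num n], [C → . T b F], [C → . b C], [P → . num], [P → .], [T → . b C], [T → . num y num], [T → . y C P], [T → y . C P] }  — shift, reduce
  I5: { [P → . num], [P → .], [T → y C . P] }  — shift, reduce
  I6: { [C → P . num n] }  — shift
  I7: { [C → T . b F] }  — shift
  I8: { [C → . P num n], [C → . T b F], [C → . b C], [C → b . C], [P → . num], [P → .], [T → . b C], [T → . num y num], [T → . y C P], [T → b . C] }  — shift, reduce
  I9: { [P → num .], [T → num . y num] }  — shift, reduce
  I10: { [T → num y . num] }  — shift
  I11: { [T → num y num .] }  — reduce
  I12: { [C → b C .], [T → b C .] }  — 2 reduces
  I13: { [C → T b . F], [F → . num n b] }  — shift
  I14: { [C → T b F .] }  — reduce
  I15: { [F → num . n b] }  — shift
  I16: { [F → num n . b] }  — shift
  I17: { [F → num n b .] }  — reduce
  I18: { [C → P num . n] }  — shift
  I19: { [C → P num n .] }  — reduce
  I20: { [T → y C P .] }  — reduce
  I21: { [P → num .] }  — reduce
  I22: { [T → b C .] }  — reduce

I2 contains reduce item [P → .] and shift items [C → . b C], [P → . num], [T → . b C], [T → . num y num], [T → . y C P] — shift-reduce conflict.
I4 contains reduce item [P → .] and shift items [C → . b C], [P → . num], [T → . b C], [T → . num y num], [T → . y C P] — shift-reduce conflict.
I5 contains reduce item [P → .] and shift item [P → . num] — shift-reduce conflict.
I8 contains reduce item [P → .] and shift items [C → . b C], [P → . num], [T → . b C], [T → . num y num], [T → . y C P] — shift-reduce conflict.
I9 contains reduce item [P → num .] and shift item [T → num . y num] — shift-reduce conflict.

Answer: Yes — I2: [P → .] vs [C → . b C]; I4: [P → .] vs [C → . b C]; I5: [P → .] vs [P → . num]; I8: [P → .] vs [C → . b C]; I9: [P → num .] vs [T → num . y num]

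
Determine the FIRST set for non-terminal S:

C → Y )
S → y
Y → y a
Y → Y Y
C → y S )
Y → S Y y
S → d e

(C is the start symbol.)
To compute FIRST(S), examine every production with S on the left-hand side, reading each right-hand side left to right until a non-nullable symbol is reached.

From S → y:
  - y is a terminal: add 'y' and stop
From S → d e:
  - d is a terminal: add 'd' and stop

Collecting: FIRST(S) = { 'd', 'y' }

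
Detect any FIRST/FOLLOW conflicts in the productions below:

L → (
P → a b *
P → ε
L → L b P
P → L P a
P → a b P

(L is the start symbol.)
Yes. P → a b '*' with FOLLOW(P) on { 'a' }; P → L P a with FOLLOW(P) on { '(' }; P → a b P with FOLLOW(P) on { 'a' }

A FIRST/FOLLOW conflict occurs when a non-terminal N has a nullable alternative N → β (β ⇒* ε) and another alternative N → α with FIRST(α) ∩ FOLLOW(N) ≠ ∅: on such a lookahead the parser cannot decide between expanding α and letting N vanish via β.

Nullable non-terminals: P.
FIRST sets used below: FIRST(L) = { '(' }

P: nullable alternative(s) P → ε; FOLLOW(P) = { $, '(', 'a', 'b' }
  P → a b *: FIRST \ {ε} = { 'a' } — overlaps FOLLOW(P) on { 'a' }: CONFLICT
  P → ε: FIRST \ {ε} = { } — this is the only nullable alternative, skip
  P → L P a: FIRST \ {ε} = { '(' } — overlaps FOLLOW(P) on { '(' }: CONFLICT
  P → a b P: FIRST \ {ε} = { 'a' } — overlaps FOLLOW(P) on { 'a' }: CONFLICT

L has no nullable alternative, so no FIRST/FOLLOW check is needed there.

So the grammar has 3 FIRST/FOLLOW conflicts (marked CONFLICT above).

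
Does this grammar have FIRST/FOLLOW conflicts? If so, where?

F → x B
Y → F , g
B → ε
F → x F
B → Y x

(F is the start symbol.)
Nullable non-terminals: B.
FIRST sets used below: FIRST(Y) = { 'x' }

B: nullable alternative(s) B → ε; FOLLOW(B) = { $, ',' }
  B → ε: FIRST \ {ε} = { } — this is the only nullable alternative, skip
  B → Y x: FIRST \ {ε} = { 'x' } — disjoint from FOLLOW(B)

F, Y have no nullable alternative, so no FIRST/FOLLOW check is needed there.

No FIRST/FOLLOW conflicts found.

Answer: No FIRST/FOLLOW conflicts.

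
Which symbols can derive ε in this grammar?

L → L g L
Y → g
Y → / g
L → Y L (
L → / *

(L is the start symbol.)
A non-terminal is nullable if it can derive ε (the empty string): either it has an ε-production, or it has a production whose right-hand side consists entirely of nullable non-terminals.

There are no ε-productions, so no non-terminal can derive ε.
No non-terminals are nullable.

Answer: None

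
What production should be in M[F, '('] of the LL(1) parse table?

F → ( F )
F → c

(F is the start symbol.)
F → ( F )

To find M[F, '('], we find productions for F where '(' is in the predict set (PREDICT(N → α) = (FIRST(α) \ {ε}) ∪ (FOLLOW(N) if α ⇒* ε)).

F → ( F ): PREDICT = { '(' }
  '(' is in predict set, so this production goes in M[F, '(']
F → c: PREDICT = { 'c' }

M[F, '('] = F → ( F )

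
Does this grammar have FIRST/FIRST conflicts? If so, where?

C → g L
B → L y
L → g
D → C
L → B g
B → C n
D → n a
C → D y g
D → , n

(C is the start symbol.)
Yes. C → g L / C → D y g on { 'g' }; B → L y / B → C n on { ',', 'g', 'n' }; L → g / L → B g on { 'g' }; D → C / D → n a on { 'n' }; D → C / D → ',' n on { ',' }

A FIRST/FIRST conflict occurs when two productions N → α and N → β for the same non-terminal have FIRST(α) ∩ FIRST(β) ≠ ∅ (with ε ∈ FIRST of a nullable right-hand side, so two nullable alternatives also conflict).

FIRST sets of the non-terminals at (or reachable through a nullable prefix from) the front of some alternative:
  FIRST(D) = { ',', 'g', 'n' }
  FIRST(L) = { ',', 'g', 'n' }
  FIRST(C) = { ',', 'g', 'n' }
  FIRST(B) = { ',', 'g', 'n' }

Productions for C:
  C → g L: FIRST = { 'g' }
  C → D y g: FIRST = { ',', 'g', 'n' }
Productions for B:
  B → L y: FIRST = { ',', 'g', 'n' }
  B → C n: FIRST = { ',', 'g', 'n' }
Productions for L:
  L → g: FIRST = { 'g' }
  L → B g: FIRST = { ',', 'g', 'n' }
Productions for D:
  D → C: FIRST = { ',', 'g', 'n' }
  D → n a: FIRST = { 'n' }
  D → , n: FIRST = { ',' }

Conflict for C: C → g L and C → D y g
  Overlap: { 'g' }
Conflict for B: B → L y and B → C n
  Overlap: { ',', 'g', 'n' }
Conflict for L: L → g and L → B g
  Overlap: { 'g' }
Conflict for D: D → C and D → n a
  Overlap: { 'n' }
Conflict for D: D → C and D → , n
  Overlap: { ',' }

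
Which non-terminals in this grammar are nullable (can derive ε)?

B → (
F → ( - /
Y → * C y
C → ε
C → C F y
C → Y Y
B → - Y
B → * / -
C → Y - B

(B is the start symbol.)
{ 'C' }

A non-terminal is nullable if it can derive ε (the empty string): either it has an ε-production, or it has a production whose right-hand side consists entirely of nullable non-terminals.

ε-productions: C → ε
So C is immediately nullable.
No further non-terminal can be added: every production for the remaining non-terminals contains a terminal or a non-nullable non-terminal.
Nullable = { 'C' }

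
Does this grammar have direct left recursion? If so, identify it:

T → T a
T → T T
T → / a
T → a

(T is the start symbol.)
Yes, T is left-recursive

T → T a: LEFT RECURSIVE (starts with T)
T → T T: LEFT RECURSIVE (starts with T)
T → / a: starts with '/'
T → a: starts with a

The grammar has direct left recursion on: T.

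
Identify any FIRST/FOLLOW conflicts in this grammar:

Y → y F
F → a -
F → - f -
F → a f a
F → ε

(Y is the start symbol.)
No FIRST/FOLLOW conflicts.

Nullable non-terminals: F.

F: nullable alternative(s) F → ε; FOLLOW(F) = { $ }
  F → a -: FIRST \ {ε} = { 'a' } — disjoint from FOLLOW(F)
  F → - f -: FIRST \ {ε} = { '-' } — disjoint from FOLLOW(F)
  F → a f a: FIRST \ {ε} = { 'a' } — disjoint from FOLLOW(F)
  F → ε: FIRST \ {ε} = { } — this is the only nullable alternative, skip

Y has no nullable alternative, so no FIRST/FOLLOW check is needed there.

No FIRST/FOLLOW conflicts found.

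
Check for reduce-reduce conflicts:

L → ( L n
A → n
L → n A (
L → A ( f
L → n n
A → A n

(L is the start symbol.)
Yes — I6: [A → n .] vs [L → n n .]

Augment with L' → L and build the canonical LR(0) collection (I0 = CLOSURE({[L' → . L]}), then GOTO on every symbol after a dot until no new states appear). It has 13 states:
  I0: { [A → . A n], [A → . n], [L → . ( L n], [L → . A ( f], [L → . n A (], [L → . n n], [L' → . L] }  — shift
  I1: { [A → . A n], [A → . n], [L → ( . L n], [L → . ( L n], [L → . A ( f], [L → . n A (], [L → . n n] }  — shift
  I2: { [A → A . n], [L → A . ( f] }  — shift
  I3: { [L' → L .] }  — accept
  I4: { [A → . A n], [A → . n], [A → n .], [L → n . A (], [L → n . n] }  — shift, reduce
  I5: { [A → A . n], [L → n A . (] }  — shift
  I6: { [A → n .], [L → n n .] }  — 2 reduces
  I7: { [L → n A ( .] }  — reduce
  I8: { [A → A n .] }  — reduce
  I9: { [L → A ( . f] }  — shift
  I10: { [L → A ( f .] }  — reduce
  I11: { [L → ( L . n] }  — shift
  I12: { [L → ( L n .] }  — reduce

I6 contains complete items [A → n .], [L → n n .] — reduce-reduce conflict.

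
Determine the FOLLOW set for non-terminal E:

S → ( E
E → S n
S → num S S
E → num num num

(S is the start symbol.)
In S → ( E: E is at the end, add FOLLOW(S)

The FOLLOW sets referred to above (computed the same way, to a fixed point):
  FOLLOW(S) = { $, '(', 'n', 'num' }

Taking the union: FOLLOW(E) = { $, '(', 'n', 'num' }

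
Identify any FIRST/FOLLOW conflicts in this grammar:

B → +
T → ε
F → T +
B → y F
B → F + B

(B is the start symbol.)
A FIRST/FOLLOW conflict occurs when a non-terminal N has a nullable alternative N → β (β ⇒* ε) and another alternative N → α with FIRST(α) ∩ FOLLOW(N) ≠ ∅: on such a lookahead the parser cannot decide between expanding α and letting N vanish via β.

Nullable non-terminals: T.
T has a nullable alternative but only one production, so nothing to check.

B, F have no nullable alternative, so no FIRST/FOLLOW check is needed there.

No FIRST/FOLLOW conflicts found.

Answer: No FIRST/FOLLOW conflicts.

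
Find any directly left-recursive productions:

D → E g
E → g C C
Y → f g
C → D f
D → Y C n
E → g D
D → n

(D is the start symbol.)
D → E g: starts with E
E → g C C: starts with g
Y → f g: starts with f
C → D f: starts with D
D → Y C n: starts with Y
E → g D: starts with g
D → n: starts with n

No direct left recursion found.

Answer: No direct left recursion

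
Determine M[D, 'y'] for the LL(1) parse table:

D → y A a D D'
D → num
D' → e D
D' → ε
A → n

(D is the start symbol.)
To find M[D, 'y'], we find productions for D where 'y' is in the predict set (PREDICT(N → α) = (FIRST(α) \ {ε}) ∪ (FOLLOW(N) if α ⇒* ε)).

D → y A a D D': PREDICT = { 'y' }
  'y' is in predict set, so this production goes in M[D, 'y']
D → num: PREDICT = { 'num' }

M[D, 'y'] = D → y A a D D'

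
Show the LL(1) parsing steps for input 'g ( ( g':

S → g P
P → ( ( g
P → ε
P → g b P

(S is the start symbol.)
LL(1) parsing maintains a stack (initially the start symbol over $) and the input. At each step: if the stack top is a terminal, match it against the current input token; if it is a non-terminal N, replace it with the RHS of M[N, lookahead] (the unique production whose predict set contains the lookahead).

Stack is shown with the top on the left.

Stack    Input      Action
--------------------------
S $      g ( ( g $  output S → g P
g P $    g ( ( g $  match 'g'
P $      ( ( g $    output P → ( ( g
( ( g $  ( ( g $    match '('
( g $    ( g $      match '('
g $      g $        match 'g'
$        $          accept

The string is accepted.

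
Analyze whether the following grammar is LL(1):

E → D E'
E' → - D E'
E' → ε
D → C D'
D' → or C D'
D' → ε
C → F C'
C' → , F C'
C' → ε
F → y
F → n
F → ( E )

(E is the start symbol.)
Relevant sets:
  FOLLOW(E') = { $, ')' }
  FOLLOW(D') = { $, ')', '-' }
  FOLLOW(C') = { $, ')', '-', 'or' }

For E':
  PREDICT(E' → '-' D E') = { '-' }
  PREDICT(E' → ε) = { $, ')' }
For D':
  PREDICT(D' → or C D') = { 'or' }
  PREDICT(D' → ε) = { $, ')', '-' }
For C':
  PREDICT(C' → ',' F C') = { ',' }
  PREDICT(C' → ε) = { $, ')', '-', 'or' }
For F:
  PREDICT(F → y) = { 'y' }
  PREDICT(F → n) = { 'n' }
  PREDICT(F → '(' E ')') = { '(' }
E, D, C have a single production, so nothing to check there.

All predict sets are disjoint. The grammar IS LL(1).

Answer: Yes, the grammar is LL(1).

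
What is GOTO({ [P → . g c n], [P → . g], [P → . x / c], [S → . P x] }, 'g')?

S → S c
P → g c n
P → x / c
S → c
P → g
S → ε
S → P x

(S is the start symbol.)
{ [P → g . c n], [P → g .] }

GOTO(I, 'g') = CLOSURE({ [A → αX.β] : [A → α.Xβ] ∈ I, X = 'g' })

Items with dot before 'g', with the dot advanced:
  [P → . g] → [P → g .]
  [P → . g c n] → [P → g . c n]
Closure adds nothing (no advanced item has the dot before a non-terminal).

GOTO = { [P → g . c n], [P → g .] }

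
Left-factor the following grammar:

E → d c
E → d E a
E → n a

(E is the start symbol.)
Left-factoring transforms A → αβ₁ | αβ₂ into A → αA' and A' → β₁ | β₂
(α is the longest common prefix among the alternatives). Repeat until
no nonterminal has two alternatives with a common prefix.

Round 1: E has alternatives sharing prefix 'd'. Introduce E': E → d E'
  Add: E' → c
  Add: E' → E a

No remaining common prefixes — done.

Resulting grammar:
E → d E'
E' → c
E' → E a
E → n a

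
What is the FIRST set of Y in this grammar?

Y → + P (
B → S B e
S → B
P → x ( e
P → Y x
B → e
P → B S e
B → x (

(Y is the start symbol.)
To compute FIRST(Y), examine every production with Y on the left-hand side, reading each right-hand side left to right until a non-nullable symbol is reached.

From Y → + P (:
  - '+' is a terminal: add '+' and stop

Collecting: FIRST(Y) = { '+' }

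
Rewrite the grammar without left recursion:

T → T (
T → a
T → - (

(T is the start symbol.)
T → a T'
T → - ( T'
T' → ( T'
T' → ε

T is directly left-recursive. The standard transformation for
  A → A α₁ | ... | A α_m | β₁ | ... | β_n
is
  A  → β₁ A' | ... | β_n A'
  A' → α₁ A' | ... | α_m A' | ε

T → a becomes T → a T'
T → - ( becomes T → - ( T'
T → T ( becomes T' → ( T'
Add T' → ε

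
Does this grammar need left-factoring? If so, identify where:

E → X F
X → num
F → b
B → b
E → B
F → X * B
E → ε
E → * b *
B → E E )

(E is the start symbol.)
Left-factoring is needed when two productions for the same non-terminal
share a common prefix on the right-hand side.

Productions for E:
  E → X F
  E → B
  E → ε
  E → * b *
Productions for F:
  F → b
  F → X * B
Productions for B:
  B → b
  B → E E )

No common prefixes found.

Answer: No, left-factoring is not needed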